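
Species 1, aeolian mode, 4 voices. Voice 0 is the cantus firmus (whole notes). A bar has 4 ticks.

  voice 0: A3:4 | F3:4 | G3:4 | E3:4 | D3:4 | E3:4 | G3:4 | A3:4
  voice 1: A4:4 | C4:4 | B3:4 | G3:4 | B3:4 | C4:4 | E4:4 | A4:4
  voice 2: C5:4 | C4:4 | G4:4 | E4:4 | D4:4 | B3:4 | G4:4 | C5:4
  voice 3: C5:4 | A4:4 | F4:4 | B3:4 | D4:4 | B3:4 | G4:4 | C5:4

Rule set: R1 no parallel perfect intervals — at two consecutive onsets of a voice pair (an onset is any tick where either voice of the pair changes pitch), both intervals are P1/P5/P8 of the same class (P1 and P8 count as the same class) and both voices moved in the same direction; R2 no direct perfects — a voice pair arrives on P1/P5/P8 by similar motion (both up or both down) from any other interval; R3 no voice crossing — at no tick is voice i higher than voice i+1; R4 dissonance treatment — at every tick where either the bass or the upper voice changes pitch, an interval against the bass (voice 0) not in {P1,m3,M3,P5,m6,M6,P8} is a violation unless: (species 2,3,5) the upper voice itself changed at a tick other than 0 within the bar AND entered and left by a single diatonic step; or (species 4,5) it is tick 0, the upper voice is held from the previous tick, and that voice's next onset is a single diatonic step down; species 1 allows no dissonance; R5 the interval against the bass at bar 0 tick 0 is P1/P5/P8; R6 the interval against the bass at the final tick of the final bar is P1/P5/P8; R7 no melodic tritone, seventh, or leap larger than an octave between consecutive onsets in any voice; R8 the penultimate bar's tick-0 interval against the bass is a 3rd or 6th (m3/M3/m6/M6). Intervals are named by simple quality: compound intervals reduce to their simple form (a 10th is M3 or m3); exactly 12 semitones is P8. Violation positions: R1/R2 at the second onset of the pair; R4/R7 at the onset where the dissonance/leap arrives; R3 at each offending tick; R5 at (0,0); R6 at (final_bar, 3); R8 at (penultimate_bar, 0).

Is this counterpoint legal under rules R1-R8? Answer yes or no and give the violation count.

No (33 violations)

bar 0: v0=A3 v1=A4 v2=C5 v3=C5 (m3)
bar 1: v0=F3 v1=C4 v2=C4 v3=A4 (M3)
bar 2: v0=G3 v1=B3 v2=G4 v3=F4 (m7)
bar 3: v0=E3 v1=G3 v2=E4 v3=B3 (P5)
bar 4: v0=D3 v1=B3 v2=D4 v3=D4 (P8)
bar 5: v0=E3 v1=C4 v2=B3 v3=B3 (P5)
bar 6: v0=G3 v1=E4 v2=G4 v3=G4 (P8)
bar 7: v0=A3 v1=A4 v2=C5 v3=C5 (m3)
  R5 @ bar0.0: opens on m3
  R5 @ bar0.0: opens on m3
  R2 @ bar1.0: A3/A4 P8 -> F3/C4 P5 similar
  R2 @ bar1.0: A3/C5 m3 -> F3/C4 P5 similar
  R2 @ bar1.0: A4/C5 m3 -> C4/C4 P1 similar
  R2 @ bar2.0: F3/C4 P5 -> G3/G4 P8 similar
  R3 @ bar2.0: G4 above F4
  R4 @ bar2.0: G3/F4 m7 untreated
  R3 @ bar2.1: G4 above F4
  R3 @ bar2.2: G4 above F4
  R3 @ bar2.3: G4 above F4
  R1 @ bar3.0: G3/G4 P8 -> E3/E4 P8 similar
  R2 @ bar3.0: G3/F4 m7 -> E3/B3 P5 similar
  R3 @ bar3.0: E4 above B3
  R7 @ bar3.0: F4->B3 leap 6st
  R3 @ bar3.1: E4 above B3
  R3 @ bar3.2: E4 above B3
  R3 @ bar3.3: E4 above B3
  R1 @ bar4.0: E3/E4 P8 -> D3/D4 P8 similar
  R1 @ bar5.0: D4/D4 P1 -> B3/B3 P1 similar
  R3 @ bar5.0: C4 above B3
  R3 @ bar5.1: C4 above B3
  R3 @ bar5.2: C4 above B3
  R3 @ bar5.3: C4 above B3
  R1 @ bar6.0: B3/B3 P1 -> G4/G4 P1 similar
  R2 @ bar6.0: E3/B3 P5 -> G3/G4 P8 similar
  R2 @ bar6.0: E3/B3 P5 -> G3/G4 P8 similar
  R8 @ bar6.0: penult P8 not 3rd/6th
  R8 @ bar6.0: penult P8 not 3rd/6th
  R1 @ bar7.0: G4/G4 P1 -> C5/C5 P1 similar
  R2 @ bar7.0: G3/E4 M6 -> A3/A4 P8 similar
  R6 @ bar7.3: closes on m3
  R6 @ bar7.3: closes on m3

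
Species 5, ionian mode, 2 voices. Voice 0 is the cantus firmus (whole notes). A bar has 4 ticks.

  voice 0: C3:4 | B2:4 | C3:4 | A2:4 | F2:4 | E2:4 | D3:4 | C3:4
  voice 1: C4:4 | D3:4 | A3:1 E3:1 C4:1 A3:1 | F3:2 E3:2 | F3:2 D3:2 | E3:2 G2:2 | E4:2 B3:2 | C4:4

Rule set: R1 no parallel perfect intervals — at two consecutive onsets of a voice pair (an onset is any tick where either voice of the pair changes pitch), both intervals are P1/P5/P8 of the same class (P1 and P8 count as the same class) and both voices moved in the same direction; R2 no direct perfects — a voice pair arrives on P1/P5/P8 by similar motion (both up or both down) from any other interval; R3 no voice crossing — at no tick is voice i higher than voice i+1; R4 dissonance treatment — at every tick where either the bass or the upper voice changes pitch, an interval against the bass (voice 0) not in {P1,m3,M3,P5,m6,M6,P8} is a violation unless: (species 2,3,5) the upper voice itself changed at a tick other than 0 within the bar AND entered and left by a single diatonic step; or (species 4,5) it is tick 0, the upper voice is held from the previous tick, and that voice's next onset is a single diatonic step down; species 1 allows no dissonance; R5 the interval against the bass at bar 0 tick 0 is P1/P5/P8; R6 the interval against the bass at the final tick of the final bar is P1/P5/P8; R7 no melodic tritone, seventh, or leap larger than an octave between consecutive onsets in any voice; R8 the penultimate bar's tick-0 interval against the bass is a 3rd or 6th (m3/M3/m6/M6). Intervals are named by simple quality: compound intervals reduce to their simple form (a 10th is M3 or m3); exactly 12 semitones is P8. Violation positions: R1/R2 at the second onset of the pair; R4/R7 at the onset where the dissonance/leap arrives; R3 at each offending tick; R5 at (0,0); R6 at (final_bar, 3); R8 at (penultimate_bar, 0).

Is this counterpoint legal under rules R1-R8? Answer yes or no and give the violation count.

bar 0: v0=C3 v1=C4 (P8)
bar 1: v0=B2 v1=D3 (m3)
bar 2: v0=C3 v1=A3 (M6)
bar 3: v0=A2 v1=F3 (m6)
bar 4: v0=F2 v1=F3 (P8)
bar 5: v0=E2 v1=E3 (P8)
bar 6: v0=D3 v1=E4 (M2)
bar 7: v0=C3 v1=C4 (P8)
  R7 @ bar1.0: C4->D3 leap 10st
  R4 @ bar6.0: D3/E4 M2 untreated
  R7 @ bar6.0: E2->D3 leap 10st
  R7 @ bar6.0: G2->E4 leap 21st
  R8 @ bar6.0: penult M2 not 3rd/6th

No (5 violations)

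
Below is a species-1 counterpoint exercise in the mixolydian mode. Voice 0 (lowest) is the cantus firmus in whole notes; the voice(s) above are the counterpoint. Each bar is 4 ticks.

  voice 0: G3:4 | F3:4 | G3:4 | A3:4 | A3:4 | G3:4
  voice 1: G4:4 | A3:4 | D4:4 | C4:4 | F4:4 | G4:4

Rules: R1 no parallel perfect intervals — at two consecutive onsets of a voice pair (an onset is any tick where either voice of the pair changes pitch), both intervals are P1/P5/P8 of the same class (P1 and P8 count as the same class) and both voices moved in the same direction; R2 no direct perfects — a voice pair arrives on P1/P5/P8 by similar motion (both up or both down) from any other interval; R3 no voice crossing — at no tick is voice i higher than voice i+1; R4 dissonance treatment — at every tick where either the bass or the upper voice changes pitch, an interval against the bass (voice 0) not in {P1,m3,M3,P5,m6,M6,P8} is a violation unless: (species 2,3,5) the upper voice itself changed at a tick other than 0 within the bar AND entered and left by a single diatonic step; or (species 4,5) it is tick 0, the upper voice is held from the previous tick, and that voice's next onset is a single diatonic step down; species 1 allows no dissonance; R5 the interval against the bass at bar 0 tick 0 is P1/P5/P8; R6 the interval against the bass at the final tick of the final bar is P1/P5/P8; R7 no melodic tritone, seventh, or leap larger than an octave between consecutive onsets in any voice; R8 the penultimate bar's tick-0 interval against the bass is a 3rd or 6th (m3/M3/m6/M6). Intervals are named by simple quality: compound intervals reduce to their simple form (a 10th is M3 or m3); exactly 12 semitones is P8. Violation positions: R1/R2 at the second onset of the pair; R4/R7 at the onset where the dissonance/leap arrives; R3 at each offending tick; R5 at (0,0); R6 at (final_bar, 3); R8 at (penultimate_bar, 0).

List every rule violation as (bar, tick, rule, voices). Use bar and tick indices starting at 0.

bar 0: v0=G3 v1=G4 downbeat P8
bar 1: v0=F3 v1=A3 downbeat M3
bar 2: v0=G3 v1=D4 downbeat P5
bar 3: v0=A3 v1=C4 downbeat m3
bar 4: v0=A3 v1=F4 downbeat m6
bar 5: v0=G3 v1=G4 downbeat P8
  -> R7 @ bar 1 tick 0 v(1,): G4->A3 leap 10st
  -> R2 @ bar 2 tick 0 v(0, 1): F3/A3 M3 -> G3/D4 P5 similar

(1, 0, R7, (1,))
(2, 0, R2, (0, 1))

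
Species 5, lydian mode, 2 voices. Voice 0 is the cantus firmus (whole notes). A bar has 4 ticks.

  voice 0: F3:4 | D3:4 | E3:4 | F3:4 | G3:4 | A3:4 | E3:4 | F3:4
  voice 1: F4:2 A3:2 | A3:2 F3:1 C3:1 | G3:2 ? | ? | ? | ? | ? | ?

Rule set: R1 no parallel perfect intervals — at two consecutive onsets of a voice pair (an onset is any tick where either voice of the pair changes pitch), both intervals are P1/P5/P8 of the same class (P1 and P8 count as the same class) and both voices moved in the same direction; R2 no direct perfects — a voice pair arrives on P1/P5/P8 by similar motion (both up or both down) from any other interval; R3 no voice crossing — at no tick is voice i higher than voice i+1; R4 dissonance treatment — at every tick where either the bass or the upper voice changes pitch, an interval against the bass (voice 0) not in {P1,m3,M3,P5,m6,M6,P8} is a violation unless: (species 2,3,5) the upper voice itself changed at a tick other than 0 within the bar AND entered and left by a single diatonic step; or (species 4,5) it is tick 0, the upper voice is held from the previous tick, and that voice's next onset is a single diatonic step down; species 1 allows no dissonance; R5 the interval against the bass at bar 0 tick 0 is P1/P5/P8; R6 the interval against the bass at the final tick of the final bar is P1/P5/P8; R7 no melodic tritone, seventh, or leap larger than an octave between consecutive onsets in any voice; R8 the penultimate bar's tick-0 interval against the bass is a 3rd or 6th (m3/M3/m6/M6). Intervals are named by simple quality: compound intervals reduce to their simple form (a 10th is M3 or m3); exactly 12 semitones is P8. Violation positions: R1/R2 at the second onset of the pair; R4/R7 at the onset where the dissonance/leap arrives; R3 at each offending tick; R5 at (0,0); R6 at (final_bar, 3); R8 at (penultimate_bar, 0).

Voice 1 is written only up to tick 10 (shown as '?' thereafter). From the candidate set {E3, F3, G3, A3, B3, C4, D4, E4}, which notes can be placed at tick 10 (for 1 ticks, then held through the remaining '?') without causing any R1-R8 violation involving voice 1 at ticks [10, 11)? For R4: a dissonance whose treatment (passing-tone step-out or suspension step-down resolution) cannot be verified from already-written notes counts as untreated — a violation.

{B3, C4, E3, E4, G3}

E3: legal
F3: violates R4
G3: legal
A3: violates R4
B3: legal
C4: legal
D4: violates R4
E4: legal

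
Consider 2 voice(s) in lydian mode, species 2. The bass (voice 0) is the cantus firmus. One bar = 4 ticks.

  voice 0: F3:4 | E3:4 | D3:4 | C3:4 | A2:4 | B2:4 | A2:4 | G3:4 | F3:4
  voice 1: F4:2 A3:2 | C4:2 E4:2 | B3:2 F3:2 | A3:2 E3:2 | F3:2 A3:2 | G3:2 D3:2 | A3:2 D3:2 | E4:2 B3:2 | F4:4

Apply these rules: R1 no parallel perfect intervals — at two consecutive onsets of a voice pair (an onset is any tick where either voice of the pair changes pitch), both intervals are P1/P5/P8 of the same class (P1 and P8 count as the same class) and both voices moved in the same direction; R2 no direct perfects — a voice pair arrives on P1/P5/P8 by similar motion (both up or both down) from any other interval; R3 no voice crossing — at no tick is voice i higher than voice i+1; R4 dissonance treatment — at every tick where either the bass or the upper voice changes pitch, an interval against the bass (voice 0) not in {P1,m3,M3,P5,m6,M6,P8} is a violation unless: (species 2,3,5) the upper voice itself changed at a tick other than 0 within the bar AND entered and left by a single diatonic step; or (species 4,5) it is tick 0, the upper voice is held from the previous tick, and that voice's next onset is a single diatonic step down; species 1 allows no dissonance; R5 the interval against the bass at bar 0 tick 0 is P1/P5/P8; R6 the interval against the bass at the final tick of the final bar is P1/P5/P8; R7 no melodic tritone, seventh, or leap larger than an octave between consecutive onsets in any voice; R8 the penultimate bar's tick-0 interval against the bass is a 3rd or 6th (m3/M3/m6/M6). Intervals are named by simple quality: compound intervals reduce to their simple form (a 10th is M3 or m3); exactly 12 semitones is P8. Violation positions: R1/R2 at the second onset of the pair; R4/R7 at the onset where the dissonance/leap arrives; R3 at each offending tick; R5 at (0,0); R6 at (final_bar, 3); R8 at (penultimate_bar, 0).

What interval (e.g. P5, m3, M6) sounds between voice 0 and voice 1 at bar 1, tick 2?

P8

voice 0=E3 voice 1=E4 -> P8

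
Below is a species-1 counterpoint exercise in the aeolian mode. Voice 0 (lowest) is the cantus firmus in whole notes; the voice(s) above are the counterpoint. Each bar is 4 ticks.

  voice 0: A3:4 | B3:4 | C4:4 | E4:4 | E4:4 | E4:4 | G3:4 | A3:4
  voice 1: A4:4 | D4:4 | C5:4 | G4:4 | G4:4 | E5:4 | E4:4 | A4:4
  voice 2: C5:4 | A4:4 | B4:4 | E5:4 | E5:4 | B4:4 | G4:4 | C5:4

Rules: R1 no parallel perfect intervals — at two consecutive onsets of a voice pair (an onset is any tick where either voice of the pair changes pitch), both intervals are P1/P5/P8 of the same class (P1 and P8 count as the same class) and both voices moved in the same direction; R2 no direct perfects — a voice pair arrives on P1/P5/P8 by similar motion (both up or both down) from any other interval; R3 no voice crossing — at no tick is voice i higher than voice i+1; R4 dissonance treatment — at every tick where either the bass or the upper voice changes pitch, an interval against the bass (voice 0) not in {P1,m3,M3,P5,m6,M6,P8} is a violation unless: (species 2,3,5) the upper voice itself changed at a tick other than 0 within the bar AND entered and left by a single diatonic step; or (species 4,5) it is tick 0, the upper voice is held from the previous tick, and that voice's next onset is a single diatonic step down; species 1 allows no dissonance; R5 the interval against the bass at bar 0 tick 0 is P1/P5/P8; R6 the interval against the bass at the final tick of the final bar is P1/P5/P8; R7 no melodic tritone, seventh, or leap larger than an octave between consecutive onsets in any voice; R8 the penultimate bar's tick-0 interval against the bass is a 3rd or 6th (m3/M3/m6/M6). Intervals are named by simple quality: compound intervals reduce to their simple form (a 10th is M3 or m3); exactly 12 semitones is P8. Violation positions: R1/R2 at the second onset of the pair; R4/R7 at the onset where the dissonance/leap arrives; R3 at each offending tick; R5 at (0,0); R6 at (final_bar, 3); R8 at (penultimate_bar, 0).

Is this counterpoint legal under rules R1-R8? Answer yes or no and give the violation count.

No (19 violations)

bar 0: v0=A3 v1=A4 v2=C5 (m3)
bar 1: v0=B3 v1=D4 v2=A4 (m7)
bar 2: v0=C4 v1=C5 v2=B4 (M7)
bar 3: v0=E4 v1=G4 v2=E5 (P8)
bar 4: v0=E4 v1=G4 v2=E5 (P8)
bar 5: v0=E4 v1=E5 v2=B4 (P5)
bar 6: v0=G3 v1=E4 v2=G4 (P8)
bar 7: v0=A3 v1=A4 v2=C5 (m3)
  R5 @ bar0.0: opens on m3
  R2 @ bar1.0: A4/C5 m3 -> D4/A4 P5 similar
  R4 @ bar1.0: B3/A4 m7 untreated
  R2 @ bar2.0: B3/D4 m3 -> C4/C5 P8 similar
  R3 @ bar2.0: C5 above B4
  R4 @ bar2.0: C4/B4 M7 untreated
  R7 @ bar2.0: D4->C5 leap 10st
  R3 @ bar2.1: C5 above B4
  R3 @ bar2.2: C5 above B4
  R3 @ bar2.3: C5 above B4
  R2 @ bar3.0: C4/B4 M7 -> E4/E5 P8 similar
  R3 @ bar5.0: E5 above B4
  R3 @ bar5.1: E5 above B4
  R3 @ bar5.2: E5 above B4
  R3 @ bar5.3: E5 above B4
  R2 @ bar6.0: E4/B4 P5 -> G3/G4 P8 similar
  R8 @ bar6.0: penult P8 not 3rd/6th
  R2 @ bar7.0: G3/E4 M6 -> A3/A4 P8 similar
  R6 @ bar7.3: closes on m3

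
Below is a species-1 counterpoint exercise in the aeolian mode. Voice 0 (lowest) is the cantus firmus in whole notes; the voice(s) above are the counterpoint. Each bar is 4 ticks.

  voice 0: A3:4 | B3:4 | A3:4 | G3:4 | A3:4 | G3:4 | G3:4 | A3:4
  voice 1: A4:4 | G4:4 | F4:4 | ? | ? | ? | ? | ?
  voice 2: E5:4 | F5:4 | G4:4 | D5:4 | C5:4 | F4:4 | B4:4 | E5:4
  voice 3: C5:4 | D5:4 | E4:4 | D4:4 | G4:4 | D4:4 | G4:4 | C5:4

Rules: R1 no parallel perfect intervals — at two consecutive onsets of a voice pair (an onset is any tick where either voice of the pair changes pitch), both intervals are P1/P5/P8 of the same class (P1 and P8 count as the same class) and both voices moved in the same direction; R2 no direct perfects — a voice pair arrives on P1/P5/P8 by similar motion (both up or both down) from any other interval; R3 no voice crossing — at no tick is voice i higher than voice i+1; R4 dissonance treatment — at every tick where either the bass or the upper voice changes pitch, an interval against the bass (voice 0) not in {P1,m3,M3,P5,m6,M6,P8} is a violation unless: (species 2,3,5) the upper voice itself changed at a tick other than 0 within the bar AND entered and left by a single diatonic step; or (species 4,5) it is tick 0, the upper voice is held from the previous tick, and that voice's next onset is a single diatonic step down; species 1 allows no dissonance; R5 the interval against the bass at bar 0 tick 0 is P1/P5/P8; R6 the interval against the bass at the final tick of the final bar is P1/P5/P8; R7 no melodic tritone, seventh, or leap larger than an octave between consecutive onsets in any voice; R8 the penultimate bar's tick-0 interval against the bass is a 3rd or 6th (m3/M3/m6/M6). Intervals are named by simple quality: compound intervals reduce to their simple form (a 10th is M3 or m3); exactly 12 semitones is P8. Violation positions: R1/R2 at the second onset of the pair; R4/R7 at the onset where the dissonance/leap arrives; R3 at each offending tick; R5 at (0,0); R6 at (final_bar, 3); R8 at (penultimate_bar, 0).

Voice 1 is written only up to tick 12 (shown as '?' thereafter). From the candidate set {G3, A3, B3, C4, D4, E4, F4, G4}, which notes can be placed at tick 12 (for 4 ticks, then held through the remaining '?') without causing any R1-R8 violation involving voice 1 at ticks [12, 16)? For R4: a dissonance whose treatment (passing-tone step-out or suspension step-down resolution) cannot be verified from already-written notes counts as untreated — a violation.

G3: violates R2,R7
A3: violates R4
B3: violates R7
C4: violates R4
D4: violates R2
E4: legal
F4: violates R4
G4: violates R2

{E4}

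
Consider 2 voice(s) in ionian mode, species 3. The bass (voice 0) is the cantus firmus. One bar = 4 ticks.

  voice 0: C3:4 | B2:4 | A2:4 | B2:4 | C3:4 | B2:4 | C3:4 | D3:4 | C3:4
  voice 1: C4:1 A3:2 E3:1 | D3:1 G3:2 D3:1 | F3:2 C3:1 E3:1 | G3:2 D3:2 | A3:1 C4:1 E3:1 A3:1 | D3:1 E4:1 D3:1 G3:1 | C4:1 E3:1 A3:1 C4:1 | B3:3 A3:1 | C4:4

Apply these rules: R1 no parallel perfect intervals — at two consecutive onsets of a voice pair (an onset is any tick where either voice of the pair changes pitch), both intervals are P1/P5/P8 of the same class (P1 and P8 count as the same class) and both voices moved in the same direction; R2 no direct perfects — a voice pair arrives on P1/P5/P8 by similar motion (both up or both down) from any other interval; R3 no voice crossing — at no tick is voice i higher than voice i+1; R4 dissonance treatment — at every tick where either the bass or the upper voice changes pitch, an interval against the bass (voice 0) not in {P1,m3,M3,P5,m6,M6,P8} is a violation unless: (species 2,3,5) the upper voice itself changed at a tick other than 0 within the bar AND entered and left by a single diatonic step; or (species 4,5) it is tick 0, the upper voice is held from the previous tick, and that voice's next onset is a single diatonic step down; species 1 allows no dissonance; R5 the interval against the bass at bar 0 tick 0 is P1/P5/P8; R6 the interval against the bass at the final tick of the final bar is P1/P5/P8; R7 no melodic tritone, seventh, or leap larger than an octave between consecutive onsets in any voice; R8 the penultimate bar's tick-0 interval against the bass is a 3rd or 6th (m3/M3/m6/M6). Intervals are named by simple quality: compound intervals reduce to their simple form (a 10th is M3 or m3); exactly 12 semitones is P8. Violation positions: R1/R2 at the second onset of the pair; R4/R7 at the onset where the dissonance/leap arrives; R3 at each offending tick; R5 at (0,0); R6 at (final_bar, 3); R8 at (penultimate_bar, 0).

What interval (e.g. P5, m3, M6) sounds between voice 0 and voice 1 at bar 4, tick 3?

M6

voice 0=C3 voice 1=A3 -> M6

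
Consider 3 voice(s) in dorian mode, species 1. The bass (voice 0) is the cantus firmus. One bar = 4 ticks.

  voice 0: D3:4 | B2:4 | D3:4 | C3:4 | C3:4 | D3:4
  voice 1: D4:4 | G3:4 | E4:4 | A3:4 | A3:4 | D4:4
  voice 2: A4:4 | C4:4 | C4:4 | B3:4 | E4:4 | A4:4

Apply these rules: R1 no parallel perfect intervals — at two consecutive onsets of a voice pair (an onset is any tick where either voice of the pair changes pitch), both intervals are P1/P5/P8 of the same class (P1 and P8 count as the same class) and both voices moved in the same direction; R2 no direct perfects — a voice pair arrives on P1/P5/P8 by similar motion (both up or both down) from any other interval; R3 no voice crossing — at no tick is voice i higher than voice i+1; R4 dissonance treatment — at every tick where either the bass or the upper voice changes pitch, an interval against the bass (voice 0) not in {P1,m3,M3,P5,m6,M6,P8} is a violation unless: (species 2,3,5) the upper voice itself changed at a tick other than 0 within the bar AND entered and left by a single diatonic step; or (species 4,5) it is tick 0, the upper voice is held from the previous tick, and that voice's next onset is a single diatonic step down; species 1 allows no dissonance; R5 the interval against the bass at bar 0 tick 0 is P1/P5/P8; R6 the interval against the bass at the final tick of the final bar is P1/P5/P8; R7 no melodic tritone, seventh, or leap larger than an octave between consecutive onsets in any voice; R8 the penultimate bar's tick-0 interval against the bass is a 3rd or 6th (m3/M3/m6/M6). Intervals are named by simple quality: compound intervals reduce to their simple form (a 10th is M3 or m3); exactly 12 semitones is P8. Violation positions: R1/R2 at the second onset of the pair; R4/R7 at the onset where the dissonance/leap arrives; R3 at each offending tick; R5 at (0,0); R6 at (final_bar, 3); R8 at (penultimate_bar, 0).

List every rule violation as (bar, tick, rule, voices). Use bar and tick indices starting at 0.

bar 0: v0=D3 v1=D4 v2=A4 downbeat P5
bar 1: v0=B2 v1=G3 v2=C4 downbeat m2
bar 2: v0=D3 v1=E4 v2=C4 downbeat m7
bar 3: v0=C3 v1=A3 v2=B3 downbeat M7
bar 4: v0=C3 v1=A3 v2=E4 downbeat M3
bar 5: v0=D3 v1=D4 v2=A4 downbeat P5
  -> R4 @ bar 1 tick 0 v(0, 2): B2/C4 m2 untreated
  -> R3 @ bar 2 tick 0 v(1, 2): E4 above C4
  -> R4 @ bar 2 tick 0 v(0, 1): D3/E4 M2 untreated
  -> R4 @ bar 2 tick 0 v(0, 2): D3/C4 m7 untreated
  -> R3 @ bar 2 tick 1 v(1, 2): E4 above C4
  -> R3 @ bar 2 tick 2 v(1, 2): E4 above C4
  -> R3 @ bar 2 tick 3 v(1, 2): E4 above C4
  -> R4 @ bar 3 tick 0 v(0, 2): C3/B3 M7 untreated
  -> R1 @ bar 5 tick 0 v(1, 2): A3/E4 P5 -> D4/A4 P5 similar
  -> R2 @ bar 5 tick 0 v(0, 1): C3/A3 M6 -> D3/D4 P8 similar
  -> R2 @ bar 5 tick 0 v(0, 2): C3/E4 M3 -> D3/A4 P5 similar

(1, 0, R4, (0, 2))
(2, 0, R3, (1, 2))
(2, 0, R4, (0, 1))
(2, 0, R4, (0, 2))
(2, 1, R3, (1, 2))
(2, 2, R3, (1, 2))
(2, 3, R3, (1, 2))
(3, 0, R4, (0, 2))
(5, 0, R1, (1, 2))
(5, 0, R2, (0, 1))
(5, 0, R2, (0, 2))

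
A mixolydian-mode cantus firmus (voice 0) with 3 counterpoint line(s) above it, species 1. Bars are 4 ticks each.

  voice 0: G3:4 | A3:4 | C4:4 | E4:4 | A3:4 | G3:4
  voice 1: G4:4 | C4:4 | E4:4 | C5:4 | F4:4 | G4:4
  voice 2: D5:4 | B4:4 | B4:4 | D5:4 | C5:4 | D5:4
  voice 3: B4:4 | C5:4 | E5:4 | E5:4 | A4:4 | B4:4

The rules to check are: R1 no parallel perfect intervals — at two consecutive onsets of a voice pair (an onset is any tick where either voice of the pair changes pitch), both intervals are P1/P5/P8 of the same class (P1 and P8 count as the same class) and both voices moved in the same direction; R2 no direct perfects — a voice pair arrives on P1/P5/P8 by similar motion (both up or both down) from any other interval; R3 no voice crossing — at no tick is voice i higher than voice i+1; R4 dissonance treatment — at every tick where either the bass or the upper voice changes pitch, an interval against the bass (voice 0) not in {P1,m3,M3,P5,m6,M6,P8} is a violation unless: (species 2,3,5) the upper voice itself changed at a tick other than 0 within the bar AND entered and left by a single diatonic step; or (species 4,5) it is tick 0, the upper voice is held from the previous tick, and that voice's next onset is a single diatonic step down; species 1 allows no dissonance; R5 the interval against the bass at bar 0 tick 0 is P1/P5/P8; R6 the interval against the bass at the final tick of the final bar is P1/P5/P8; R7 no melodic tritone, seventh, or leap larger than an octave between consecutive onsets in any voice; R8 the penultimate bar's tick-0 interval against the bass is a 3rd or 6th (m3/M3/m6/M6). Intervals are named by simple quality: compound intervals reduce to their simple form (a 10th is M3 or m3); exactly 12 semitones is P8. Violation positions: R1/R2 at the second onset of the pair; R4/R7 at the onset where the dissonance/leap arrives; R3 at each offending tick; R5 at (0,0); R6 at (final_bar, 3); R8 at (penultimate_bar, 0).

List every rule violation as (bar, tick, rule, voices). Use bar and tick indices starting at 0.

(0, 0, R3, (2, 3))
(0, 0, R5, (0, 3))
(0, 1, R3, (2, 3))
(0, 2, R3, (2, 3))
(0, 3, R3, (2, 3))
(1, 0, R4, (0, 2))
(2, 0, R1, (1, 3))
(2, 0, R4, (0, 2))
(3, 0, R4, (0, 2))
(4, 0, R1, (0, 3))
(4, 0, R2, (1, 2))
(4, 0, R3, (2, 3))
(4, 0, R8, (0, 3))
(4, 1, R3, (2, 3))
(4, 2, R3, (2, 3))
(4, 3, R3, (2, 3))
(5, 0, R1, (1, 2))
(5, 0, R3, (2, 3))
(5, 1, R3, (2, 3))
(5, 2, R3, (2, 3))
(5, 3, R3, (2, 3))
(5, 3, R6, (0, 3))

bar 0: v0=G3 v1=G4 v2=D5 v3=B4 downbeat M3
bar 1: v0=A3 v1=C4 v2=B4 v3=C5 downbeat m3
bar 2: v0=C4 v1=E4 v2=B4 v3=E5 downbeat M3
bar 3: v0=E4 v1=C5 v2=D5 v3=E5 downbeat P8
bar 4: v0=A3 v1=F4 v2=C5 v3=A4 downbeat P8
bar 5: v0=G3 v1=G4 v2=D5 v3=B4 downbeat M3
  -> R3 @ bar 0 tick 0 v(2, 3): D5 above B4
  -> R5 @ bar 0 tick 0 v(0, 3): opens on M3
  -> R3 @ bar 0 tick 1 v(2, 3): D5 above B4
  -> R3 @ bar 0 tick 2 v(2, 3): D5 above B4
  -> R3 @ bar 0 tick 3 v(2, 3): D5 above B4
  -> R4 @ bar 1 tick 0 v(0, 2): A3/B4 M2 untreated
  -> R1 @ bar 2 tick 0 v(1, 3): C4/C5 P8 -> E4/E5 P8 similar
  -> R4 @ bar 2 tick 0 v(0, 2): C4/B4 M7 untreated
  -> R4 @ bar 3 tick 0 v(0, 2): E4/D5 m7 untreated
  -> R1 @ bar 4 tick 0 v(0, 3): E4/E5 P8 -> A3/A4 P8 similar
  -> R2 @ bar 4 tick 0 v(1, 2): C5/D5 M2 -> F4/C5 P5 similar
  -> R3 @ bar 4 tick 0 v(2, 3): C5 above A4
  -> R8 @ bar 4 tick 0 v(0, 3): penult P8 not 3rd/6th
  -> R3 @ bar 4 tick 1 v(2, 3): C5 above A4
  -> R3 @ bar 4 tick 2 v(2, 3): C5 above A4
  -> R3 @ bar 4 tick 3 v(2, 3): C5 above A4
  -> R1 @ bar 5 tick 0 v(1, 2): F4/C5 P5 -> G4/D5 P5 similar
  -> R3 @ bar 5 tick 0 v(2, 3): D5 above B4
  -> R3 @ bar 5 tick 1 v(2, 3): D5 above B4
  -> R3 @ bar 5 tick 2 v(2, 3): D5 above B4
  -> R3 @ bar 5 tick 3 v(2, 3): D5 above B4
  -> R6 @ bar 5 tick 3 v(0, 3): closes on M3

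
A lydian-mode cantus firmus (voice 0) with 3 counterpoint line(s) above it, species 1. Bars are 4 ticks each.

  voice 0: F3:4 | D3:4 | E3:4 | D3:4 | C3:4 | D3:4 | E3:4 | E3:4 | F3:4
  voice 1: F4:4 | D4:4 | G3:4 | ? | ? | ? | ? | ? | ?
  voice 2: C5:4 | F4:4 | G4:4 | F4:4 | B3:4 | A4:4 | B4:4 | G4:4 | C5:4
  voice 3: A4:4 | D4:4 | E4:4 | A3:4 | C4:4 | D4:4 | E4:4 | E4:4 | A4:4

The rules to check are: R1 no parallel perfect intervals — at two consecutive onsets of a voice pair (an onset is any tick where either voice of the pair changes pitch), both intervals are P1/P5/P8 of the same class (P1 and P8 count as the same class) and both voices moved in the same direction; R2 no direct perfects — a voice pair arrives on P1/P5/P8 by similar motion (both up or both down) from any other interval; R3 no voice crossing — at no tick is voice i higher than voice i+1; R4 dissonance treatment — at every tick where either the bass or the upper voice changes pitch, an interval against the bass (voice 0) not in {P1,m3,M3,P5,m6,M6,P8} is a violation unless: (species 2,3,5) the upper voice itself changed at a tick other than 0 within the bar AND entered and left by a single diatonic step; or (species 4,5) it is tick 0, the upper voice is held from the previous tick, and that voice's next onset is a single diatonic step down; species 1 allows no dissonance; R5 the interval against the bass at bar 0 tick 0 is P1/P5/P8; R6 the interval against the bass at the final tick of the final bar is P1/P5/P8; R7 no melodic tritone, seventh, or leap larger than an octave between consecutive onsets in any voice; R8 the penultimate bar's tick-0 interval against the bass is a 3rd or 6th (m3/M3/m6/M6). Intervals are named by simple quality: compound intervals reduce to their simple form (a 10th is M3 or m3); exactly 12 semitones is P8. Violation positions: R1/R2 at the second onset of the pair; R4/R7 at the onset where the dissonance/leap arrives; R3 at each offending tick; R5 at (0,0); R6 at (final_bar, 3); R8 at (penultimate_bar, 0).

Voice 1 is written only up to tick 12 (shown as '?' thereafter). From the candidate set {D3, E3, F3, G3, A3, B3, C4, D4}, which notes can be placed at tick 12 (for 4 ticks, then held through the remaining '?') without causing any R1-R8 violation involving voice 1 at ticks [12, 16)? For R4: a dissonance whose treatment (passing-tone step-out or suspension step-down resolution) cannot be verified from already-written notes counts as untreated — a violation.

D3: violates R2
E3: violates R4
F3: violates R1
G3: violates R4
A3: legal
B3: legal
C4: violates R4
D4: legal

{A3, B3, D4}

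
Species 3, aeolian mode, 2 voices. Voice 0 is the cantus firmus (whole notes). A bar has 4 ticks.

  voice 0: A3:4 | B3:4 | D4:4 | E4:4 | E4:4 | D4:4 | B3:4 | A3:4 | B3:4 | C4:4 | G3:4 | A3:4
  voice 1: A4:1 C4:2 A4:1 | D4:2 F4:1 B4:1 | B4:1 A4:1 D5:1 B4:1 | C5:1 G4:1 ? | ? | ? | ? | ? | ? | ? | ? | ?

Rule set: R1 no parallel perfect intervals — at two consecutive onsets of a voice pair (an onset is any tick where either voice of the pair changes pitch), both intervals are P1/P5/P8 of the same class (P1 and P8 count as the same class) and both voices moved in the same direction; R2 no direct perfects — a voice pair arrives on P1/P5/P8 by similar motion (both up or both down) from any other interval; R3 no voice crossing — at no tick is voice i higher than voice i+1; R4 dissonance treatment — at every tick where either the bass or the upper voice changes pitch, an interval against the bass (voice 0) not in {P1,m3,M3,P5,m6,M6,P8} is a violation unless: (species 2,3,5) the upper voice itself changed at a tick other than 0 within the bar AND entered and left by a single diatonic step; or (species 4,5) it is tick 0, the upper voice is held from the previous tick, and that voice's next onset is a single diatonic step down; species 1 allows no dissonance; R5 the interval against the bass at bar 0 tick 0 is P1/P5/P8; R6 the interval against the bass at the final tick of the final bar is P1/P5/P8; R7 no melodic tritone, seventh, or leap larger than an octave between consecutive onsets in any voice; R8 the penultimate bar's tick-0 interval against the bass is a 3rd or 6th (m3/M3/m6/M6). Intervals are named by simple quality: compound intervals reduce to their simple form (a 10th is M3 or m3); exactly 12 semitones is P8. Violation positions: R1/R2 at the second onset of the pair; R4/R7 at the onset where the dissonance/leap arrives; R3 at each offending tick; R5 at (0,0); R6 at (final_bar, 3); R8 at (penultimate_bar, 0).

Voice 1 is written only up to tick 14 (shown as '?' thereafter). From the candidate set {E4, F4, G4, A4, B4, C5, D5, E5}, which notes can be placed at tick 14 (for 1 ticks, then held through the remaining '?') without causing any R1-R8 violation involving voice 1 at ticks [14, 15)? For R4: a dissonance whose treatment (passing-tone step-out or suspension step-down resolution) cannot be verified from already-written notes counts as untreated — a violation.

E4: legal
F4: violates R4
G4: legal
A4: violates R4
B4: legal
C5: legal
D5: violates R4
E5: legal

{B4, C5, E4, E5, G4}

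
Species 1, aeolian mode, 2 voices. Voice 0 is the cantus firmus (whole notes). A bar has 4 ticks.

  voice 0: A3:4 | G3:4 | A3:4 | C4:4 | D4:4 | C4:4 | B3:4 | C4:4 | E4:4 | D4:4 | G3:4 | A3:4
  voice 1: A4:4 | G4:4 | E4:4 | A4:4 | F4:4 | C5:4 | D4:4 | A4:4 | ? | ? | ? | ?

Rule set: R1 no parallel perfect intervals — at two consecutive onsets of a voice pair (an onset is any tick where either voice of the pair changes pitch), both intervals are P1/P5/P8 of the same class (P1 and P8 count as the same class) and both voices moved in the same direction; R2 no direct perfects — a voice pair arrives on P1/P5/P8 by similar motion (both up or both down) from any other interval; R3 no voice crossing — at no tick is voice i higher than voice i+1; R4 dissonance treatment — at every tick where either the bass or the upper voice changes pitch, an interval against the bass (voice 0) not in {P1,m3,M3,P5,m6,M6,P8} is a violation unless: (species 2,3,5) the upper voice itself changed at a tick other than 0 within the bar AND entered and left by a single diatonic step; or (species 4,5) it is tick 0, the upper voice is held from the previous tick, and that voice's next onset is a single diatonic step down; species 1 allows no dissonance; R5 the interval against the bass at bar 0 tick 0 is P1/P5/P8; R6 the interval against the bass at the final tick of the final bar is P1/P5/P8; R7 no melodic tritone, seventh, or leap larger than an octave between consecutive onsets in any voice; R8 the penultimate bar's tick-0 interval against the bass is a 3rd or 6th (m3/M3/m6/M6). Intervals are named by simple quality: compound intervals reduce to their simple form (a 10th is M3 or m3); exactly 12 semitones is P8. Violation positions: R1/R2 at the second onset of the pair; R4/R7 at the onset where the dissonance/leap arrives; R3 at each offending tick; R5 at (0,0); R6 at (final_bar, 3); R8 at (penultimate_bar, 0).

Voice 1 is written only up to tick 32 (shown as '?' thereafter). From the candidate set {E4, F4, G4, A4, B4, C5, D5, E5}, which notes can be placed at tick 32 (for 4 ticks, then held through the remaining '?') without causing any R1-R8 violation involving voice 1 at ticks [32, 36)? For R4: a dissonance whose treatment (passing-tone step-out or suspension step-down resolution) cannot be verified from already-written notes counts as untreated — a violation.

{C5, E4, G4}

E4: legal
F4: violates R4
G4: legal
A4: violates R4
B4: violates R2
C5: legal
D5: violates R4
E5: violates R2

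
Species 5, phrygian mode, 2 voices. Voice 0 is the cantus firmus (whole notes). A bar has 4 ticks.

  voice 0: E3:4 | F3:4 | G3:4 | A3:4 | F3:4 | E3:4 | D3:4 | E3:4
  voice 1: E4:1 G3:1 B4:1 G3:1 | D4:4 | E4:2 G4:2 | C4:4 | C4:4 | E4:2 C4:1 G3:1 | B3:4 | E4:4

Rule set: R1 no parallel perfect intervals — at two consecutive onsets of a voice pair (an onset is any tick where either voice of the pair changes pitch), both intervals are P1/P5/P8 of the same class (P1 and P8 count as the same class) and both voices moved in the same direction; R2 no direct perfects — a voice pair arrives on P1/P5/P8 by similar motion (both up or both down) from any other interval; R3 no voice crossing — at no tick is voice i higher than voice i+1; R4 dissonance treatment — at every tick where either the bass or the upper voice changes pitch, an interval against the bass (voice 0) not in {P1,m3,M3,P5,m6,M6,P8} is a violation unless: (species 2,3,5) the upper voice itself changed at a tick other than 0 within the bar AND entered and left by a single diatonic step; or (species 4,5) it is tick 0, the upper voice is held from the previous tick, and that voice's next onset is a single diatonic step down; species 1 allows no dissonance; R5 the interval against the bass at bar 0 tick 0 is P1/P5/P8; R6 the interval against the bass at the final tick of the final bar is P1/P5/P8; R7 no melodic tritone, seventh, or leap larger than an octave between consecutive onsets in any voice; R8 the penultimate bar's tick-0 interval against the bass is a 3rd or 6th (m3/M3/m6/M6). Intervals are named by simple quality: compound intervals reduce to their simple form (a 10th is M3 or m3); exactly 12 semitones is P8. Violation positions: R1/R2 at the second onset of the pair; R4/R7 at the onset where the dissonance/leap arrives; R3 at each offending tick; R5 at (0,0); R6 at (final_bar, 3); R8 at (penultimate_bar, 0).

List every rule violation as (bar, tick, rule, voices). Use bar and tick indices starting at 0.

bar 0: v0=E3 v1=E4 downbeat P8
bar 1: v0=F3 v1=D4 downbeat M6
bar 2: v0=G3 v1=E4 downbeat M6
bar 3: v0=A3 v1=C4 downbeat m3
bar 4: v0=F3 v1=C4 downbeat P5
bar 5: v0=E3 v1=E4 downbeat P8
bar 6: v0=D3 v1=B3 downbeat M6
bar 7: v0=E3 v1=E4 downbeat P8
  -> R7 @ bar 0 tick 2 v(1,): G3->B4 leap 16st
  -> R7 @ bar 0 tick 3 v(1,): B4->G3 leap 16st
  -> R2 @ bar 7 tick 0 v(0, 1): D3/B3 M6 -> E3/E4 P8 similar

(0, 2, R7, (1,))
(0, 3, R7, (1,))
(7, 0, R2, (0, 1))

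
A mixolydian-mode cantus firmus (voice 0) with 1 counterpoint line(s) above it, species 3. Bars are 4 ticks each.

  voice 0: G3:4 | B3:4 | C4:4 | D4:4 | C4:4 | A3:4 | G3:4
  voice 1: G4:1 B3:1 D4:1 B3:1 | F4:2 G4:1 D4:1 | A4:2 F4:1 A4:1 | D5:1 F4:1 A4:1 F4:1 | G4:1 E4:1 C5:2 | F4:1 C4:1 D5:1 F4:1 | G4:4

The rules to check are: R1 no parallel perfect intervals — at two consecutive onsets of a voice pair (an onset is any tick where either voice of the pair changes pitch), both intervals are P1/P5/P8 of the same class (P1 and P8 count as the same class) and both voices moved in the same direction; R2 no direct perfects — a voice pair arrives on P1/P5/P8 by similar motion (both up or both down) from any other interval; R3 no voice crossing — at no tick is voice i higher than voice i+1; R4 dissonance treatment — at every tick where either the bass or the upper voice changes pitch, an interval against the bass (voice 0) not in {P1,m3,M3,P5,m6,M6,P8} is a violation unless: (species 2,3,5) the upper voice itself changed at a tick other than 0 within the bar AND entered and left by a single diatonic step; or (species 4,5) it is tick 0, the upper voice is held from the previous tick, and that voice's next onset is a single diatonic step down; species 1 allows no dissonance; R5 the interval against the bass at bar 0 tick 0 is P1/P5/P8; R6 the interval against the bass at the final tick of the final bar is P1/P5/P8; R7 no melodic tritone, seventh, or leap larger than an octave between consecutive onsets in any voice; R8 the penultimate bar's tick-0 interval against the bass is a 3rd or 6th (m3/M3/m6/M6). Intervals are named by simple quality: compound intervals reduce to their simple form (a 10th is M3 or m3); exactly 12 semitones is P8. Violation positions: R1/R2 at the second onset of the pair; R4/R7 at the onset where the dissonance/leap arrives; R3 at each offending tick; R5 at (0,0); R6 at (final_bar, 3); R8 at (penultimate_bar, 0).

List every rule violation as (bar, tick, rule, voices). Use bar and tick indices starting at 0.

bar 0: v0=G3 v1=G4 downbeat P8
bar 1: v0=B3 v1=F4 downbeat TT
bar 2: v0=C4 v1=A4 downbeat M6
bar 3: v0=D4 v1=D5 downbeat P8
bar 4: v0=C4 v1=G4 downbeat P5
bar 5: v0=A3 v1=F4 downbeat m6
bar 6: v0=G3 v1=G4 downbeat P8
  -> R4 @ bar 1 tick 0 v(0, 1): B3/F4 TT untreated
  -> R7 @ bar 1 tick 0 v(1,): B3->F4 leap 6st
  -> R4 @ bar 2 tick 2 v(0, 1): C4/F4 P4 untreated
  -> R2 @ bar 3 tick 0 v(0, 1): C4/A4 M6 -> D4/D5 P8 similar
  -> R4 @ bar 5 tick 2 v(0, 1): A3/D5 P4 untreated
  -> R7 @ bar 5 tick 2 v(1,): C4->D5 leap 14st

(1, 0, R4, (0, 1))
(1, 0, R7, (1,))
(2, 2, R4, (0, 1))
(3, 0, R2, (0, 1))
(5, 2, R4, (0, 1))
(5, 2, R7, (1,))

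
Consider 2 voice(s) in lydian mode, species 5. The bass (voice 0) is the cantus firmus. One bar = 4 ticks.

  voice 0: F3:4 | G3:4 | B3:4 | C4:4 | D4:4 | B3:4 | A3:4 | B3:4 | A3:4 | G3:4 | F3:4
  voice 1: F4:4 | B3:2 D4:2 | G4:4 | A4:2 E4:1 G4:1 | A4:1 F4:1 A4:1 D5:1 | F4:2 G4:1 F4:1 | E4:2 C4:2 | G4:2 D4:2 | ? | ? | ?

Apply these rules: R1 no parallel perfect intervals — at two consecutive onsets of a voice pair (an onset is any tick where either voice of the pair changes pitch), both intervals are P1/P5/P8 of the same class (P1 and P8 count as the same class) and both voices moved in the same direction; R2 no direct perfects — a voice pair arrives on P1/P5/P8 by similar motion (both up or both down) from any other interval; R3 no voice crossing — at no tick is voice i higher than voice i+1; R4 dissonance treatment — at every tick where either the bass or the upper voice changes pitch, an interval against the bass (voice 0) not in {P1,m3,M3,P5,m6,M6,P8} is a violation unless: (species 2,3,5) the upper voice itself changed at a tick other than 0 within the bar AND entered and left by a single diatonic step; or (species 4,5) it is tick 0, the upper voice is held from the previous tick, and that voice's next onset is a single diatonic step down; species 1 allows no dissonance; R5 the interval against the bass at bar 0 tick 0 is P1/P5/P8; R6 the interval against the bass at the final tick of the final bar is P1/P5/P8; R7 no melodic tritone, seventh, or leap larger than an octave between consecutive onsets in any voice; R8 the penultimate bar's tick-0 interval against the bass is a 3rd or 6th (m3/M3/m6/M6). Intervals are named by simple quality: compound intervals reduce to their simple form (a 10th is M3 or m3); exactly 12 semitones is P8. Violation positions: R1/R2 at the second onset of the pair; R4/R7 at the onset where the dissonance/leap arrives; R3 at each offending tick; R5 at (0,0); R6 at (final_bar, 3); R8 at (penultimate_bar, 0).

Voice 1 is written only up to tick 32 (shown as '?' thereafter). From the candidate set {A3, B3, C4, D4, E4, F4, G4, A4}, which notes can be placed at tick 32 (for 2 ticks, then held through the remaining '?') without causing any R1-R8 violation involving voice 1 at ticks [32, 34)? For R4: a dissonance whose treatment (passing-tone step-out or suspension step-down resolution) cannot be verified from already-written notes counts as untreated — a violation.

A3: violates R2
B3: violates R4
C4: legal
D4: violates R4
E4: legal
F4: legal
G4: violates R4
A4: legal

{A4, C4, E4, F4}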